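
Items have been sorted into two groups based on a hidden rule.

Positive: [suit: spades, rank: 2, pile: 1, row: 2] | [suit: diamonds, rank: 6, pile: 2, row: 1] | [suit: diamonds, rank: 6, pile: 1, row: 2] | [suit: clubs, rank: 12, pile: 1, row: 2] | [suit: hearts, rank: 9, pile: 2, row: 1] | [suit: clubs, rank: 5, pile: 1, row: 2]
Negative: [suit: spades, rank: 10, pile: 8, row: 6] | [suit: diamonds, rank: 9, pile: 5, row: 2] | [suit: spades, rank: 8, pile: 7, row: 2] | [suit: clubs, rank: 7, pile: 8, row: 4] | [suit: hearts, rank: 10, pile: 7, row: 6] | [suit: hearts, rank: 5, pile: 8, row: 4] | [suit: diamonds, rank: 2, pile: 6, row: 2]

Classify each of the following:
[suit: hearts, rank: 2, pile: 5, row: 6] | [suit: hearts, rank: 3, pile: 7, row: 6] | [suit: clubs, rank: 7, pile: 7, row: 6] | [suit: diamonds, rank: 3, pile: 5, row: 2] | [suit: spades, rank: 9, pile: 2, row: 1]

A rule that fits every label: pile ≤ 2 — true of each 'Positive' example, false of each 'Negative' one.
[suit: hearts, rank: 2, pile: 5, row: 6]: pile = 5, doesn't match → Negative.
[suit: hearts, rank: 3, pile: 7, row: 6]: pile = 7, doesn't match → Negative.
[suit: clubs, rank: 7, pile: 7, row: 6]: pile = 7, doesn't match → Negative.
[suit: diamonds, rank: 3, pile: 5, row: 2]: pile = 5, doesn't match → Negative.
[suit: spades, rank: 9, pile: 2, row: 1]: pile = 2, checks out → Positive.

Negative, Negative, Negative, Negative, Positive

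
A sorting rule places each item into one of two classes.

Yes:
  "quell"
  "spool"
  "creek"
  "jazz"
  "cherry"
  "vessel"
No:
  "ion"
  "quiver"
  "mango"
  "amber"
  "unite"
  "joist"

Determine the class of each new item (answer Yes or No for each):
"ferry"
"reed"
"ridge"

Yes, Yes, No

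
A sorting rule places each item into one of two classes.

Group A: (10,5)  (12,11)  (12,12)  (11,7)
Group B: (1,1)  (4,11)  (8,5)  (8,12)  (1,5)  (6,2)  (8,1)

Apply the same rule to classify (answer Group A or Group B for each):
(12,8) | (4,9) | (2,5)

Group A, Group B, Group B

The classifier is using: first ≥ 10.
(12,8) → first 12 → Group A. (4,9) → first 4 → Group B. (2,5) → first 2 → Group B.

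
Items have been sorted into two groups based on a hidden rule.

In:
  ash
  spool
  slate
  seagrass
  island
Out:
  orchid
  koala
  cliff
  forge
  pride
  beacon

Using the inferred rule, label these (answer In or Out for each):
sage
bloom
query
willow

In, Out, Out, Out

'In' ⟺ contains 's'.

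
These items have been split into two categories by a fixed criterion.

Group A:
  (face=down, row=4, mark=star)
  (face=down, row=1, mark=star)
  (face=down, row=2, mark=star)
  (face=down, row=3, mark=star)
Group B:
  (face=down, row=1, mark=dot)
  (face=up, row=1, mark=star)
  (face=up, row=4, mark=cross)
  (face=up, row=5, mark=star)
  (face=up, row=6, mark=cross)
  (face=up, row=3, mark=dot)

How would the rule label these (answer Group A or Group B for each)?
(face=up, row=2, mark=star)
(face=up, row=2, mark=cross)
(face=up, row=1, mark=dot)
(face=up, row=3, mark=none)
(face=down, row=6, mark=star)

Group B, Group B, Group B, Group B, Group A

The common property of the 'Group A' items is: mark is star AND face is down. No 'Group B' item has it.
(face=up, row=2, mark=star): Group B (mark is star, face is up). (face=up, row=2, mark=cross): Group B (mark is cross, face is up). (face=up, row=1, mark=dot): Group B (mark is dot, face is up). (face=up, row=3, mark=none): Group B (mark is none, face is up). (face=down, row=6, mark=star): Group A (mark is star, face is down).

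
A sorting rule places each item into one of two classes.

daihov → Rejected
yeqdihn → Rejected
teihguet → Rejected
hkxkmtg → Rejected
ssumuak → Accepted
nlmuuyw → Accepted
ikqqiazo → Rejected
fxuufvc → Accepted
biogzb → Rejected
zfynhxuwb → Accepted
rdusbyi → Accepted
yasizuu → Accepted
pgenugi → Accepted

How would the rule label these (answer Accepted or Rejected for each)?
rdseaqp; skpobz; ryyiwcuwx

Rejected, Rejected, Accepted

The rule appears to be: odd length AND contains 'u'.
rdseaqp → length 7, no 'u' → Rejected. skpobz → length 6, no 'u' → Rejected. ryyiwcuwx → length 9, has 'u' → Accepted.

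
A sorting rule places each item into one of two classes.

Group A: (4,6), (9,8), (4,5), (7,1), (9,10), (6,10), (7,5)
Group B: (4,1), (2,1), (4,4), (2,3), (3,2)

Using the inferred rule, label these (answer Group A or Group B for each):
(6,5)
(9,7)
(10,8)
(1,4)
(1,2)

'Group A' ⟺ max ≥ 5.

Group A, Group A, Group A, Group B, Group B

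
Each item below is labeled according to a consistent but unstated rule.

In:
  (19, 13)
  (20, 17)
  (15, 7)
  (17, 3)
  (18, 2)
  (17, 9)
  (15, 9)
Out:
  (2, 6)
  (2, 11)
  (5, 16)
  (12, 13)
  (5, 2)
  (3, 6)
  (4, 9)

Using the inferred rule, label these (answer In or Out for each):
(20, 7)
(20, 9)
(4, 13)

In, In, Out

All 'In' examples share one property — first ≥ 13 — and every 'Out' example lacks it.
(20, 7): first 20 — meets the rule, so In. (20, 9): first 20 — meets the rule, so In. (4, 13): first 4 — does not fit, so Out.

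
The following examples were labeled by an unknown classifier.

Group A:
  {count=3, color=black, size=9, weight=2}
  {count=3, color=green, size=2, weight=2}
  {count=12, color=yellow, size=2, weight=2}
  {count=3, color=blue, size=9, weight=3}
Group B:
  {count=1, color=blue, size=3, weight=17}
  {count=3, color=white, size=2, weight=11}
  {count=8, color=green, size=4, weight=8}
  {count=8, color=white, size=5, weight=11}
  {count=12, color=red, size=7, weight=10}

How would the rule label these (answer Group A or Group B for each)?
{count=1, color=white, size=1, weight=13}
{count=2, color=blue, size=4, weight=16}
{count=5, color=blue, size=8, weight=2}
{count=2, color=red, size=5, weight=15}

The common property of the 'Group A' items is: weight ≤ 3. No 'Group B' item has it.

Group B, Group B, Group A, Group B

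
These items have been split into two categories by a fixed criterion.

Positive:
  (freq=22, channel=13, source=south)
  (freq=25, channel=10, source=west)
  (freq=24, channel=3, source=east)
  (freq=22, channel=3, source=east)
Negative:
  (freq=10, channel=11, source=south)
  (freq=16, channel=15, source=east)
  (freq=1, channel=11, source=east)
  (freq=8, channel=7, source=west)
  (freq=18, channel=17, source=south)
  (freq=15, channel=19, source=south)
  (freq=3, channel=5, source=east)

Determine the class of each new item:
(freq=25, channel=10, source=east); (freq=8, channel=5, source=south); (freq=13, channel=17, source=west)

All 'Positive' examples share one property — freq ≥ 22 — and every 'Negative' example lacks it.

Positive, Negative, Negative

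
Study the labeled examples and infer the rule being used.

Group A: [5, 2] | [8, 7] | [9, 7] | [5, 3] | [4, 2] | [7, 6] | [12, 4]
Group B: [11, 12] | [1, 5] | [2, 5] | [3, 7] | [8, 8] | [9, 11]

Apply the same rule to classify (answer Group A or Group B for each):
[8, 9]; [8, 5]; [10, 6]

A rule that fits every label: first > second — true of each 'Group A' example, false of each 'Group B' one.
[8, 9]: 8 < 9 — doesn't match, so Group B. [8, 5]: 8 > 5 — meets the rule, so Group A. [10, 6]: 10 > 6 — meets the rule, so Group A.

Group B, Group A, Group A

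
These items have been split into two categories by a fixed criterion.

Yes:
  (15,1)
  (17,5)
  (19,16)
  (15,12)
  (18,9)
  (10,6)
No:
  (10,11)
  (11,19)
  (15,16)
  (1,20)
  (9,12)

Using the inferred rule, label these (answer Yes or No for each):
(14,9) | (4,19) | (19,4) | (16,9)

Yes, No, Yes, Yes

The simplest hypothesis consistent with all the labels is: first > second.
(14,9): 14 > 9, qualifies → Yes. (4,19): 4 < 19, doesn't qualify → No. (19,4): 19 > 4, qualifies → Yes. (16,9): 16 > 9, qualifies → Yes.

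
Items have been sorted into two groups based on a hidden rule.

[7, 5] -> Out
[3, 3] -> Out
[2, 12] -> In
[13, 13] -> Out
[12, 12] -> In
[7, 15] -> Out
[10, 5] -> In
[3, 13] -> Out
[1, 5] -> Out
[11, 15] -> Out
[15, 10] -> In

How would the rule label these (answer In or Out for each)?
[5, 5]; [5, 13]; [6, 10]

Out, Out, In

The classifier is using: product is even.
[5, 5]: 5·5 = 25 — fails the rule, so Out. [5, 13]: 5·13 = 65 — fails the rule, so Out. [6, 10]: 6·10 = 60 — checks out, so In.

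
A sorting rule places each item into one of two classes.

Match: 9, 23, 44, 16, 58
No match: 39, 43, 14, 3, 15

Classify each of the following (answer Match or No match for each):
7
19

The classifier is using: ≡ 2 (mod 7).
7 → 7 mod 7 = 0 → No match.
19 → 19 mod 7 = 5 → No match.

No match, No match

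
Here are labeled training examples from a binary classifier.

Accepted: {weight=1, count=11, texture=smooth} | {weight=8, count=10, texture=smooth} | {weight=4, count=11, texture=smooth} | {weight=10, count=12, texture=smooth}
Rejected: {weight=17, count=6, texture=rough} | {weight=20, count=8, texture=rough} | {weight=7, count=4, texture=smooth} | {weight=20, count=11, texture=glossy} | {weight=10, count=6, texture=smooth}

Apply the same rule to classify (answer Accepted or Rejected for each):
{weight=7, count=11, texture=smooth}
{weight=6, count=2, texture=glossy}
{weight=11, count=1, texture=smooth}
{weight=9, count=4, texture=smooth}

Accepted, Rejected, Rejected, Rejected

All 'Accepted' examples share one property — texture is smooth AND count ≥ 8 — and every 'Rejected' example lacks it.
{weight=7, count=11, texture=smooth}: texture is smooth, count = 11, satisfies this → Accepted. {weight=6, count=2, texture=glossy}: texture is glossy, count = 2, doesn't match → Rejected. {weight=11, count=1, texture=smooth}: texture is smooth, count = 1, doesn't match → Rejected. {weight=9, count=4, texture=smooth}: texture is smooth, count = 4, doesn't match → Rejected.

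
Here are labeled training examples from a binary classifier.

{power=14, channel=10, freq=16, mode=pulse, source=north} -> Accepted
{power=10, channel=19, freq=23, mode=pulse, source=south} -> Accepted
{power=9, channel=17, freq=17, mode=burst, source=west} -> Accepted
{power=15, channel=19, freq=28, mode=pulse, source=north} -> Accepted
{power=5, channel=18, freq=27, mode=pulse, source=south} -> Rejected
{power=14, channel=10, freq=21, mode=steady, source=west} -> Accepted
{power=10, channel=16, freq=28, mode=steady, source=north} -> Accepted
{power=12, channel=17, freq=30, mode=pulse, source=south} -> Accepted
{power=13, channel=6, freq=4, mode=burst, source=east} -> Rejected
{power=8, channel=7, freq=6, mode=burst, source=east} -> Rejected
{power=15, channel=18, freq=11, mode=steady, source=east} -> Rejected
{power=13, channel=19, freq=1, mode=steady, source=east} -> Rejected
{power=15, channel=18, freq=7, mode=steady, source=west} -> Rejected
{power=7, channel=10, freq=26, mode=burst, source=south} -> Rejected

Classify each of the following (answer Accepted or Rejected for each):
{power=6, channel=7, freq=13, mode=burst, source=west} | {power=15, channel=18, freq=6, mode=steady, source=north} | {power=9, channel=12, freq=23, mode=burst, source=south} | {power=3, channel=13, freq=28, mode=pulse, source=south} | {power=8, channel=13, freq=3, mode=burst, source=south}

Rejected, Rejected, Accepted, Rejected, Rejected

Every 'Accepted' example satisfies: power ≥ 8 AND freq ≥ 16. None of the 'Rejected' examples do.
{power=6, channel=7, freq=13, mode=burst, source=west}: Rejected (power = 6, freq = 13). {power=15, channel=18, freq=6, mode=steady, source=north}: Rejected (power = 15, freq = 6). {power=9, channel=12, freq=23, mode=burst, source=south}: Accepted (power = 9, freq = 23). {power=3, channel=13, freq=28, mode=pulse, source=south}: Rejected (power = 3, freq = 28). {power=8, channel=13, freq=3, mode=burst, source=south}: Rejected (power = 8, freq = 3).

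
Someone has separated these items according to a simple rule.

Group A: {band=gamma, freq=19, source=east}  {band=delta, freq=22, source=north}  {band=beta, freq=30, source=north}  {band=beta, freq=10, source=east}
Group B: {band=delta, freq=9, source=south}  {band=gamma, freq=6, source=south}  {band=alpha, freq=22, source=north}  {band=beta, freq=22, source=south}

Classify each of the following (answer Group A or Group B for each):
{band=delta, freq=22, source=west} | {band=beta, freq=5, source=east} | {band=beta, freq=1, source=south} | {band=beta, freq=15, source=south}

A rule that fits every label: source is not south AND band is not alpha — true of each 'Group A' example, false of each 'Group B' one.
Group A: {band=delta, freq=22, source=west}, since source is west, band is delta. Group A: {band=beta, freq=5, source=east}, since source is east, band is beta. Group B: {band=beta, freq=1, source=south}, since source is south, band is beta. Group B: {band=beta, freq=15, source=south}, since source is south, band is beta.

Group A, Group A, Group B, Group B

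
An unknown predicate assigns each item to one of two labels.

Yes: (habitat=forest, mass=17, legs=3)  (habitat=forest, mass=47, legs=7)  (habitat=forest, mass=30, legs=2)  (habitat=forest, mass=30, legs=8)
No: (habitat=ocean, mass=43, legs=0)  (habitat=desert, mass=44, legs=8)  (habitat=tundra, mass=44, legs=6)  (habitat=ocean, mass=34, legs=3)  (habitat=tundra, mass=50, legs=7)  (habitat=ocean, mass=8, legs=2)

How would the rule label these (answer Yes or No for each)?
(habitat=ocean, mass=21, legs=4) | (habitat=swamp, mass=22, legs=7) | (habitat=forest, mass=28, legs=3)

Every 'Yes' example satisfies: habitat is forest. None of the 'No' examples do.
(habitat=ocean, mass=21, legs=4): habitat is ocean — does not fit, so No.
(habitat=swamp, mass=22, legs=7): habitat is swamp — does not fit, so No.
(habitat=forest, mass=28, legs=3): habitat is forest — satisfies this, so Yes.

No, No, Yes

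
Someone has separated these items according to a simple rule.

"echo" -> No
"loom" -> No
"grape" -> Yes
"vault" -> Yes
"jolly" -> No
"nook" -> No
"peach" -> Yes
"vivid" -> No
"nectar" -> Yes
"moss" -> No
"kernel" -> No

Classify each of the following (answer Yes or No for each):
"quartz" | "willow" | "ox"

Yes, No, No

All 'Yes' examples share one property — contains 'a' — and every 'No' example lacks it.
Yes: "quartz", since has 'a'.
No: "willow", since no 'a'.
No: "ox", since no 'a'.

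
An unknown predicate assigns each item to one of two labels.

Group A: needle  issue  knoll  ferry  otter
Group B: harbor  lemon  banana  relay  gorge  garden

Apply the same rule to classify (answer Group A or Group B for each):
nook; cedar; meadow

Group A, Group B, Group B

The common property of the 'Group A' items is: has a double letter. No 'Group B' item has it.
nook: 'oo' doubled — qualifies, so Group A. cedar: no doubled letter — fails this test, so Group B. meadow: no doubled letter — fails this test, so Group B.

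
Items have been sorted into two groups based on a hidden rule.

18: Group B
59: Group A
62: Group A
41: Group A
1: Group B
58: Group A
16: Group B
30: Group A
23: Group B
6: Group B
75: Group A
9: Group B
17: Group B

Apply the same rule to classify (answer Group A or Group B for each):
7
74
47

Group B, Group A, Group A

The distinguishing property — at least 30 — holds for all the 'Group A' cases and none of the 'Group B' cases.
7 — 7 < 30, hence Group B. 74 — 74 ≥ 30, hence Group A. 47 — 47 ≥ 30, hence Group A.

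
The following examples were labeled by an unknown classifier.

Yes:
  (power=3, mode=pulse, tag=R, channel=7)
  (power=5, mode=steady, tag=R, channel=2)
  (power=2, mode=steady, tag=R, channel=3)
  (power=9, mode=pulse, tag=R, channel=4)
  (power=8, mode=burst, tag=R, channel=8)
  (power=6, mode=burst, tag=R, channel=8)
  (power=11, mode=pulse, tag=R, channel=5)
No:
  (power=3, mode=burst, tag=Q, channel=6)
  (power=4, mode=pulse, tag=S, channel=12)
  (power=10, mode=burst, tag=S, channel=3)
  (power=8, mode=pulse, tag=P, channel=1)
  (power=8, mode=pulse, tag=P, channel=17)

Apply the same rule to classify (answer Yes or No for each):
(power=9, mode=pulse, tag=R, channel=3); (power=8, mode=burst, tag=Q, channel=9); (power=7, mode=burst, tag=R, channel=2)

The simplest hypothesis consistent with all the labels is: tag is R.
(power=9, mode=pulse, tag=R, channel=3): Yes (tag is R).
(power=8, mode=burst, tag=Q, channel=9): No (tag is Q).
(power=7, mode=burst, tag=R, channel=2): Yes (tag is R).

Yes, No, Yes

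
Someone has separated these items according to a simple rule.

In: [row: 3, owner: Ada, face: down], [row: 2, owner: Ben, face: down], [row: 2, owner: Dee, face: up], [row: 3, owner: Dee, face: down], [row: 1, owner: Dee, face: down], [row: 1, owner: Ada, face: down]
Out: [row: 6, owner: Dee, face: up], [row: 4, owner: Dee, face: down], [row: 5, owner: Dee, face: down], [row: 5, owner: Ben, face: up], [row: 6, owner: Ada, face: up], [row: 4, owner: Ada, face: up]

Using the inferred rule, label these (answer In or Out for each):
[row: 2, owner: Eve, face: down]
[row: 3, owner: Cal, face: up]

Rule: row ≤ 3. This holds for each 'In' example and fails for each 'Out' one.
[row: 2, owner: Eve, face: down]: row = 2, passes → In.
[row: 3, owner: Cal, face: up]: row = 3, passes → In.

In, In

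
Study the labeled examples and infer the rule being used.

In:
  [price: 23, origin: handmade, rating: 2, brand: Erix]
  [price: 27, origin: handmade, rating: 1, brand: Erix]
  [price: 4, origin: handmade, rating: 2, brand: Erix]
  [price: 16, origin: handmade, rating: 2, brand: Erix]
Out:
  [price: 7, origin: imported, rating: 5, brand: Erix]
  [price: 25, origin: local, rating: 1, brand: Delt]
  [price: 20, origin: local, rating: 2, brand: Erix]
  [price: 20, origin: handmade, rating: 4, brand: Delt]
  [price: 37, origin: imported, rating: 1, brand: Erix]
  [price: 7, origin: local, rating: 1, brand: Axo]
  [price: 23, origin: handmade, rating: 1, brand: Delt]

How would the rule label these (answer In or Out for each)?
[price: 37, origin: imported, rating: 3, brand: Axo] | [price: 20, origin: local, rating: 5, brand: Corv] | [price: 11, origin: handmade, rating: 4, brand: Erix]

Out, Out, In

Rule: origin is handmade AND brand is Erix. This holds for each 'In' example and fails for each 'Out' one.
[price: 37, origin: imported, rating: 3, brand: Axo]: origin is imported, brand is Axo — does not satisfy this, so Out.
[price: 20, origin: local, rating: 5, brand: Corv]: origin is local, brand is Corv — does not satisfy this, so Out.
[price: 11, origin: handmade, rating: 4, brand: Erix]: origin is handmade, brand is Erix — passes, so In.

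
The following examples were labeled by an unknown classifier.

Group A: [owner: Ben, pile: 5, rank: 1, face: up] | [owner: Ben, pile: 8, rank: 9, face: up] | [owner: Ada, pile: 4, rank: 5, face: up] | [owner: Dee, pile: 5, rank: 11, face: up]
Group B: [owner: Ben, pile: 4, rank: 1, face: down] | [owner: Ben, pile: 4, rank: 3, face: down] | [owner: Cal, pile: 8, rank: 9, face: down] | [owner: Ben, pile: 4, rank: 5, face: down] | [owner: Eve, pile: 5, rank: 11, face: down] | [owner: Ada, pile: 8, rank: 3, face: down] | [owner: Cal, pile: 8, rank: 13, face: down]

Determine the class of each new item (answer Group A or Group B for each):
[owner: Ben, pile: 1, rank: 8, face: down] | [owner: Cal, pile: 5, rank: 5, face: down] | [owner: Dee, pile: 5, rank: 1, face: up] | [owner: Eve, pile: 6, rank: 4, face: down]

Group B, Group B, Group A, Group B

The distinguishing property — face is up — holds for all the 'Group A' cases and none of the 'Group B' cases.
[owner: Ben, pile: 1, rank: 8, face: down]: face is down, fails this test → Group B. [owner: Cal, pile: 5, rank: 5, face: down]: face is down, fails this test → Group B. [owner: Dee, pile: 5, rank: 1, face: up]: face is up, meets the rule → Group A. [owner: Eve, pile: 6, rank: 4, face: down]: face is down, fails this test → Group B.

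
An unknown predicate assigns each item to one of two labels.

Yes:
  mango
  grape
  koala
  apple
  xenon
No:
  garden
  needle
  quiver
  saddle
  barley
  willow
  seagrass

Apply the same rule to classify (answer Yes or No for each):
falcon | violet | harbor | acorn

The classifier is using: odd length.
falcon: length 6 — lacks this property, so No. violet: length 6 — lacks this property, so No. harbor: length 6 — lacks this property, so No. acorn: length 5 — has this property, so Yes.

No, No, No, Yes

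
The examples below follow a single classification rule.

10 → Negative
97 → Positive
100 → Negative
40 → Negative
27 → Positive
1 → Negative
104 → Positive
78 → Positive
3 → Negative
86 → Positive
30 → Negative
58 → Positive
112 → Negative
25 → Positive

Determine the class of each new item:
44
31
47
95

The pattern is that an item is 'Positive' exactly when: digit sum ≥ 5.
44 — digit sum 4+4 = 8, hence Positive. 31 — digit sum 3+1 = 4, hence Negative. 47 — digit sum 4+7 = 11, hence Positive. 95 — digit sum 9+5 = 14, hence Positive.

Positive, Negative, Positive, Positive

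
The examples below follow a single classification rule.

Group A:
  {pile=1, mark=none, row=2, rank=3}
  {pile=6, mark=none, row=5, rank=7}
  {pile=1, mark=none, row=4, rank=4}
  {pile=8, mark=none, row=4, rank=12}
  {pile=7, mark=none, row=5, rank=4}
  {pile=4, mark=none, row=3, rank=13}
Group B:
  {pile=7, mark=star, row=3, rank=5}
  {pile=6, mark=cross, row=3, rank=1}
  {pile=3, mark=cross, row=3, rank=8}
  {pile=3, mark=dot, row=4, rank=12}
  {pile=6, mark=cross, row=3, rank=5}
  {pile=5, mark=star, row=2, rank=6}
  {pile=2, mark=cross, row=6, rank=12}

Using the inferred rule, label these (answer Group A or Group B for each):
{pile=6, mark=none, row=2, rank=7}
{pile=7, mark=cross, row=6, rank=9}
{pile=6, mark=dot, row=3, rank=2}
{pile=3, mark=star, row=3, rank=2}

Group A, Group B, Group B, Group B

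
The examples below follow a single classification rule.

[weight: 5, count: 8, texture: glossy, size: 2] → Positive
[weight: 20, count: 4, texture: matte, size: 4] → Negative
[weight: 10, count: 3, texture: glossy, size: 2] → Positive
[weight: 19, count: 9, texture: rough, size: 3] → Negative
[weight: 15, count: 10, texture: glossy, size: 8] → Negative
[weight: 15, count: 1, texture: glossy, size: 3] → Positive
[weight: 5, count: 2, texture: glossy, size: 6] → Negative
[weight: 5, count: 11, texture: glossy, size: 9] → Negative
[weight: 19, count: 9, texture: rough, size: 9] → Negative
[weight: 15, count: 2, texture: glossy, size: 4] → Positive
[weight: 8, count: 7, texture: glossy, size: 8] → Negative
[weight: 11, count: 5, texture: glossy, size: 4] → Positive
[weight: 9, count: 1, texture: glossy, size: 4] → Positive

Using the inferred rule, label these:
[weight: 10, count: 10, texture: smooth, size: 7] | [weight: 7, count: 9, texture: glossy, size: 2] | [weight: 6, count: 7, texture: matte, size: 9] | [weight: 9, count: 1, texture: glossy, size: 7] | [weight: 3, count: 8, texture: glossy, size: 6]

Negative, Positive, Negative, Negative, Negative

The rule appears to be: texture is glossy AND size ≤ 4.
[weight: 10, count: 10, texture: smooth, size: 7] — texture is smooth, size = 7, hence Negative. [weight: 7, count: 9, texture: glossy, size: 2] — texture is glossy, size = 2, hence Positive. [weight: 6, count: 7, texture: matte, size: 9] — texture is matte, size = 9, hence Negative. [weight: 9, count: 1, texture: glossy, size: 7] — texture is glossy, size = 7, hence Negative. [weight: 3, count: 8, texture: glossy, size: 6] — texture is glossy, size = 6, hence Negative.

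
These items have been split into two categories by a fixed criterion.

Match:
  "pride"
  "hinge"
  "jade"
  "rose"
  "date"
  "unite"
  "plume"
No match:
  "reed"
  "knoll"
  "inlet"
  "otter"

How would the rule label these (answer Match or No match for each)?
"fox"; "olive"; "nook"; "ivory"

No match, Match, No match, No match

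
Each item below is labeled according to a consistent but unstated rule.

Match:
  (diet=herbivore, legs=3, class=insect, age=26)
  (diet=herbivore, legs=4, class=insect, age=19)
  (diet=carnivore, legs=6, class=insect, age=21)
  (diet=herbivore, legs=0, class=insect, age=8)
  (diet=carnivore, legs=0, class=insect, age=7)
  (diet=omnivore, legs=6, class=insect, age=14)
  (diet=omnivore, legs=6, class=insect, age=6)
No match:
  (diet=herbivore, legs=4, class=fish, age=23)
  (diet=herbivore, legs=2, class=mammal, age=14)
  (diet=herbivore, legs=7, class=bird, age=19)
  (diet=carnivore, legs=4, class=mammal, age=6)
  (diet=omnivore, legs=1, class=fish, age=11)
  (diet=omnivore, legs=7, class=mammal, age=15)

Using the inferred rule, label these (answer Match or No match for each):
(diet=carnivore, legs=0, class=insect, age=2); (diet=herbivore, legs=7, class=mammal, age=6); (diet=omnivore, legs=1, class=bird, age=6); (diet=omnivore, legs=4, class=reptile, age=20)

Match, No match, No match, No match

The distinguishing property — class is insect — holds for all the 'Match' cases and none of the 'No match' cases.
(diet=carnivore, legs=0, class=insect, age=2) → class is insect → Match. (diet=herbivore, legs=7, class=mammal, age=6) → class is mammal → No match. (diet=omnivore, legs=1, class=bird, age=6) → class is bird → No match. (diet=omnivore, legs=4, class=reptile, age=20) → class is reptile → No match.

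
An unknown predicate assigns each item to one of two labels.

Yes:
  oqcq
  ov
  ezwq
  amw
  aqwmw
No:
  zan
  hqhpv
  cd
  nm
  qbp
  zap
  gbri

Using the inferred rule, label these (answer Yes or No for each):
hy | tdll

All 'Yes' examples share one property — starts with a vowel — and every 'No' example lacks it.
hy → starts with 'h' → No.
tdll → starts with 't' → No.

No, No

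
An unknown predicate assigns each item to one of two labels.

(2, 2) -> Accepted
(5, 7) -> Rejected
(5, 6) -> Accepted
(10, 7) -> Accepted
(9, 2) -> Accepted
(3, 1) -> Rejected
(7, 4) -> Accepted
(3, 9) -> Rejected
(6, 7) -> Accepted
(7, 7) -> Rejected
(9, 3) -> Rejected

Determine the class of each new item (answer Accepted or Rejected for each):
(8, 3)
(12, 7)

The simplest hypothesis consistent with all the labels is: product is even.

Accepted, Accepted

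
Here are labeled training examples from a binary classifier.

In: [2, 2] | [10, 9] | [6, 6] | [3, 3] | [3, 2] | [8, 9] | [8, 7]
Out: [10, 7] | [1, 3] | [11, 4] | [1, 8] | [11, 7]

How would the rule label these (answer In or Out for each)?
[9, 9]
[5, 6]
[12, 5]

In, In, Out

The rule appears to be: |first − second| ≤ 1.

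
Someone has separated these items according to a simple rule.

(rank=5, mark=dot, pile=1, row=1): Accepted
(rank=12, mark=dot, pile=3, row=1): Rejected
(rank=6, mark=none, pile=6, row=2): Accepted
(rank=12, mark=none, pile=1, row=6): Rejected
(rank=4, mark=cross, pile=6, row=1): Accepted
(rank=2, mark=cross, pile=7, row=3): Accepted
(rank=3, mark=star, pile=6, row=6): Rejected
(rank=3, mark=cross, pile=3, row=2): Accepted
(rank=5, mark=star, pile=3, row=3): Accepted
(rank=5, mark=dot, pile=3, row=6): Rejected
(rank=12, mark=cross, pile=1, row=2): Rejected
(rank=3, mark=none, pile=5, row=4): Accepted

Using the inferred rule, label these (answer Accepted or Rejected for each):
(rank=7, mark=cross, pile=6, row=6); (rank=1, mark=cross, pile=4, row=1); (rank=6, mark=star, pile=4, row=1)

Rejected, Accepted, Accepted

One predicate separates the groups cleanly: row ≤ 4 AND rank ≤ 6.
(rank=7, mark=cross, pile=6, row=6) → row = 6, rank = 7 → Rejected.
(rank=1, mark=cross, pile=4, row=1) → row = 1, rank = 1 → Accepted.
(rank=6, mark=star, pile=4, row=1) → row = 1, rank = 6 → Accepted.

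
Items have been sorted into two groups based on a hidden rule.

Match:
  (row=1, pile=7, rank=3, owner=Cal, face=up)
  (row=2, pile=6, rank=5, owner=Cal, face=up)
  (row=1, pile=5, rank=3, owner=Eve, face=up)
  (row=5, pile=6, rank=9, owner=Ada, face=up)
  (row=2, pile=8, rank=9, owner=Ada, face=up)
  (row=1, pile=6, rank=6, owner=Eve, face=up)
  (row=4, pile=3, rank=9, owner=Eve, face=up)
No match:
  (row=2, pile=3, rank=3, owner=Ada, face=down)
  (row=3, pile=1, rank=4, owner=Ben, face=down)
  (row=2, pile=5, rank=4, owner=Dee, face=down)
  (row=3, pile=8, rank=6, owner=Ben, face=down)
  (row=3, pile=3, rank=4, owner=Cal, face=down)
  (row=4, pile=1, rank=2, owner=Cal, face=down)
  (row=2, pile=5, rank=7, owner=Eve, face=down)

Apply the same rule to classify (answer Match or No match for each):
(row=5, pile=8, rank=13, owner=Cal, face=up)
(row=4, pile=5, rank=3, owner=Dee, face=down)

The simplest hypothesis consistent with all the labels is: face is up.

Match, No match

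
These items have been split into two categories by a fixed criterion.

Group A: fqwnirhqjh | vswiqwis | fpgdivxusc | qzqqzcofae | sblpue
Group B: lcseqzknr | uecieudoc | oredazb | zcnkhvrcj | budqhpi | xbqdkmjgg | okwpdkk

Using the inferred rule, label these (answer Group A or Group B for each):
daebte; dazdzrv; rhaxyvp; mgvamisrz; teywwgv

One predicate separates the groups cleanly: even length.
daebte: length 6 — meets the rule, so Group A. dazdzrv: length 7 — does not satisfy this, so Group B. rhaxyvp: length 7 — does not satisfy this, so Group B. mgvamisrz: length 9 — does not satisfy this, so Group B. teywwgv: length 7 — does not satisfy this, so Group B.

Group A, Group B, Group B, Group B, Group B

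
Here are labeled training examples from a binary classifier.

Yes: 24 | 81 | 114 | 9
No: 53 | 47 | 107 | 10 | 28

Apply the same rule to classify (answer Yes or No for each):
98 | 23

A rule that fits every label: multiple of 3 — true of each 'Yes' example, false of each 'No' one.

No, No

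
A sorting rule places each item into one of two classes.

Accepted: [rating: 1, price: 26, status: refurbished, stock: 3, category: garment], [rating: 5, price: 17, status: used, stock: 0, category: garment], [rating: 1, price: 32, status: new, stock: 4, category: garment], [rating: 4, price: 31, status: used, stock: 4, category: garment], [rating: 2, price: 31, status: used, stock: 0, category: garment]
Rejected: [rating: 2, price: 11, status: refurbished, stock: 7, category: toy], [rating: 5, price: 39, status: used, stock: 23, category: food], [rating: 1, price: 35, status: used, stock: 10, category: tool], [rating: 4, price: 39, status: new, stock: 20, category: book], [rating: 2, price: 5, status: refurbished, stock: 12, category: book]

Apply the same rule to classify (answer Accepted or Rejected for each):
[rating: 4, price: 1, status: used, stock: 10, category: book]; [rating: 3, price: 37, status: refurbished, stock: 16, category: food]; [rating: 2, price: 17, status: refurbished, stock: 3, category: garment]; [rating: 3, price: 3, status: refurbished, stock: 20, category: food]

Rejected, Rejected, Accepted, Rejected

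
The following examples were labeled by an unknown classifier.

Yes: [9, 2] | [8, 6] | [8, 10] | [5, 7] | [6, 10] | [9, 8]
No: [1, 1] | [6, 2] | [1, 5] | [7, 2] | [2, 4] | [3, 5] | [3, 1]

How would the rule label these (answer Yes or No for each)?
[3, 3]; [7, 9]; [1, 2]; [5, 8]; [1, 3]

No, Yes, No, Yes, No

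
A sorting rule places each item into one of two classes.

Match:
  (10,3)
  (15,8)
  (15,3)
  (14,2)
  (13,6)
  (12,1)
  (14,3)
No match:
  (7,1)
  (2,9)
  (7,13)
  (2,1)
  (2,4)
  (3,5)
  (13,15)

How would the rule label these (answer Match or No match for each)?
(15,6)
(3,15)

Match, No match

'Match' ⟺ first > second AND sum ≥ 11.
(15,6): 15 > 6, 15+6 = 21, meets the rule → Match.
(3,15): 3 < 15, 3+15 = 18, lacks this property → No match.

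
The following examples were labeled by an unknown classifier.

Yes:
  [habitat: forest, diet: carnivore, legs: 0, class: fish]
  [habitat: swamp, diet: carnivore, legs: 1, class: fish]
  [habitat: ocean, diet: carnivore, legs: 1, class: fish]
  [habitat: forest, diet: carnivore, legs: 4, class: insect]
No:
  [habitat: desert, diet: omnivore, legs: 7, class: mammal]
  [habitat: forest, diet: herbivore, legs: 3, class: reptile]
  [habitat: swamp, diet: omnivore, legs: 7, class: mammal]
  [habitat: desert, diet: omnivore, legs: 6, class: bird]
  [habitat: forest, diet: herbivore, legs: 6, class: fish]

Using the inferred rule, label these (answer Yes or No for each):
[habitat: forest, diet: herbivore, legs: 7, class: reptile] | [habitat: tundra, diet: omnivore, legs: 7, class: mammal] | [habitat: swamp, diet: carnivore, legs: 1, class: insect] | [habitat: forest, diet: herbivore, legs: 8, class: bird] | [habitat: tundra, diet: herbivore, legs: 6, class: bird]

No, No, Yes, No, No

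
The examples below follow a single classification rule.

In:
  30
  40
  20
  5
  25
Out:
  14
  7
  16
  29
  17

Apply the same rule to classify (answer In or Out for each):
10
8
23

In, Out, Out

One predicate separates the groups cleanly: multiple of 5.
10: 10 = 5·2, matches → In. 8: 8 = 5·1 + 3, does not satisfy this → Out. 23: 23 = 5·4 + 3, does not satisfy this → Out.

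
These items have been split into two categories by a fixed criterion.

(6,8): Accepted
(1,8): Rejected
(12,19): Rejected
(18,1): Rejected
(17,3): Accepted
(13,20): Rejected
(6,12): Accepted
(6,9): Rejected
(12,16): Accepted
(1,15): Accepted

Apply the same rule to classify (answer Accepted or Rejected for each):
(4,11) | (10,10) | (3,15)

Rejected, Accepted, Accepted

The simplest hypothesis consistent with all the labels is: sum is even.
(4,11): 4+11 = 15, does not fit → Rejected.
(10,10): 10+10 = 20, has this property → Accepted.
(3,15): 3+15 = 18, has this property → Accepted.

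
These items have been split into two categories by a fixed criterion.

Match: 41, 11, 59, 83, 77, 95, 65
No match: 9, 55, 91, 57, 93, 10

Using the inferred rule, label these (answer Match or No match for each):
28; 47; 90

No match, Match, No match

Rule: ≡ 2 (mod 3). This holds for each 'Match' example and fails for each 'No match' one.
28 → 28 mod 3 = 1 → No match.
47 → 47 mod 3 = 2 → Match.
90 → 90 mod 3 = 0 → No match.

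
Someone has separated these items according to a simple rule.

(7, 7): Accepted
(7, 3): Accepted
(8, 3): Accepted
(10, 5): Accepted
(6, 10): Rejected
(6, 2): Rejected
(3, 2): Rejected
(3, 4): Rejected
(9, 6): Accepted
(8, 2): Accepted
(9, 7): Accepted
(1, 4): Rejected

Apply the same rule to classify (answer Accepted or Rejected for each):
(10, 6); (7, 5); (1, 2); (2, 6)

The common property of the 'Accepted' items is: first ≥ 7. No 'Rejected' item has it.
(10, 6): first 10 — passes, so Accepted. (7, 5): first 7 — passes, so Accepted. (1, 2): first 1 — does not satisfy this, so Rejected. (2, 6): first 2 — does not satisfy this, so Rejected.

Accepted, Accepted, Rejected, Rejected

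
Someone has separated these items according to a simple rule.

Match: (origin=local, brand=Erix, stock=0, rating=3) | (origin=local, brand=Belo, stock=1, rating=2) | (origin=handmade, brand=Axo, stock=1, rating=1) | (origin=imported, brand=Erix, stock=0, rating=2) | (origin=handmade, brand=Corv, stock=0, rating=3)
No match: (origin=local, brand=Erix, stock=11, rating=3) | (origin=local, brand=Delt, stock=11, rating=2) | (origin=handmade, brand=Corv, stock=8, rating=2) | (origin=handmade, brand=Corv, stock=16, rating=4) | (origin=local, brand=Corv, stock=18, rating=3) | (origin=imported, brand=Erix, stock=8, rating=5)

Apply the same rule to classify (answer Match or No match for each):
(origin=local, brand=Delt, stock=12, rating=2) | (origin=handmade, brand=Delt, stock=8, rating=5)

The pattern is that an item is 'Match' exactly when: stock ≤ 1.

No match, No match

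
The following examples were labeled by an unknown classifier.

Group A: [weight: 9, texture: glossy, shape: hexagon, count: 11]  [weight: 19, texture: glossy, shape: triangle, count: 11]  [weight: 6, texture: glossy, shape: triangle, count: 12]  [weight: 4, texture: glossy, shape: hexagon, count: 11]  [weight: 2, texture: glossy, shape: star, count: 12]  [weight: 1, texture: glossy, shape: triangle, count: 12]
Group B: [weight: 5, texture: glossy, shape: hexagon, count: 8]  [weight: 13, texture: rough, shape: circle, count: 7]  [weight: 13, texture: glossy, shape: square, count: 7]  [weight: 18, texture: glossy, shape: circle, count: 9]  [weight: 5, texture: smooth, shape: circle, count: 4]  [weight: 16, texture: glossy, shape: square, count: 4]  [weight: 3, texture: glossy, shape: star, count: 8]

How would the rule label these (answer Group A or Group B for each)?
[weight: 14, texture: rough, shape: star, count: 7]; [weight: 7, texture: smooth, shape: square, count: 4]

All 'Group A' examples share one property — count ≥ 11 — and every 'Group B' example lacks it.
[weight: 14, texture: rough, shape: star, count: 7] → count = 7 → Group B.
[weight: 7, texture: smooth, shape: square, count: 4] → count = 4 → Group B.

Group B, Group B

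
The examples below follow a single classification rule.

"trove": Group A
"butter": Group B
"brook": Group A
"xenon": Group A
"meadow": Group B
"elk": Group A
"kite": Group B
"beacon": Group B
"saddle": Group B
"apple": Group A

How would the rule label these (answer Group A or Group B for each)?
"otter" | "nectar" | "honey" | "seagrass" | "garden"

Group A, Group B, Group A, Group B, Group B

The classifier is using: odd length.
"otter": length 5, satisfies this → Group A. "nectar": length 6, fails this test → Group B. "honey": length 5, satisfies this → Group A. "seagrass": length 8, fails this test → Group B. "garden": length 6, fails this test → Group B.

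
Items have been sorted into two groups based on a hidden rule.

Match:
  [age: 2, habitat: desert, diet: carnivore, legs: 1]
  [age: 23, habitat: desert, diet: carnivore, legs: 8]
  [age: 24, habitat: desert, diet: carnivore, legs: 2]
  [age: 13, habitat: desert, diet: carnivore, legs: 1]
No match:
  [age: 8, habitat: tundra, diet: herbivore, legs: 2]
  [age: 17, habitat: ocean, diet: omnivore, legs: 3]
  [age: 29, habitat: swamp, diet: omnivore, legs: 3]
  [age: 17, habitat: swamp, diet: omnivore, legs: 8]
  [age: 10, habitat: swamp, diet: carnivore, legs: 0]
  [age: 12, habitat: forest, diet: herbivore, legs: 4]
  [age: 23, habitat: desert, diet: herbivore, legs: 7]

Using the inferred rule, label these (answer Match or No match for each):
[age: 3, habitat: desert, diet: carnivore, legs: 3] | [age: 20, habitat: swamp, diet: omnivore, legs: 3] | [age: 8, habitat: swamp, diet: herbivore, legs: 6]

The simplest hypothesis consistent with all the labels is: diet is carnivore AND habitat is desert.
[age: 3, habitat: desert, diet: carnivore, legs: 3]: diet is carnivore, habitat is desert, has this property → Match. [age: 20, habitat: swamp, diet: omnivore, legs: 3]: diet is omnivore, habitat is swamp, doesn't qualify → No match. [age: 8, habitat: swamp, diet: herbivore, legs: 6]: diet is herbivore, habitat is swamp, doesn't qualify → No match.

Match, No match, No match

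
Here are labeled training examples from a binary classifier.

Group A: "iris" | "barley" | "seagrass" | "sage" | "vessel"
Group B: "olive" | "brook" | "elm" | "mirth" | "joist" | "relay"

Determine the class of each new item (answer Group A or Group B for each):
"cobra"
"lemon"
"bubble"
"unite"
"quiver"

Group B, Group B, Group A, Group B, Group A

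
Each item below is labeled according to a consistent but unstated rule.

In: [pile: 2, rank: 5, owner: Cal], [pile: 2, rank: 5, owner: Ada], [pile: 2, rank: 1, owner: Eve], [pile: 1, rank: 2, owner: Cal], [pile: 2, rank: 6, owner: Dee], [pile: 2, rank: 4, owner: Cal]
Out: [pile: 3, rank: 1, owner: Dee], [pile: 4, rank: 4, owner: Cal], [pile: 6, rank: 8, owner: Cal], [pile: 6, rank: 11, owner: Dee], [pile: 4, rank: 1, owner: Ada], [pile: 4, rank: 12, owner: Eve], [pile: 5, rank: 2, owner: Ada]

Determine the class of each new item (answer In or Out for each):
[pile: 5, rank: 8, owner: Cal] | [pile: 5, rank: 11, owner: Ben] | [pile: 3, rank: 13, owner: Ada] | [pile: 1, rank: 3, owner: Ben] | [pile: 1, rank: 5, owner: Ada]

Out, Out, Out, In, In

The simplest hypothesis consistent with all the labels is: pile ≤ 2.
[pile: 5, rank: 8, owner: Cal]: Out (pile = 5).
[pile: 5, rank: 11, owner: Ben]: Out (pile = 5).
[pile: 3, rank: 13, owner: Ada]: Out (pile = 3).
[pile: 1, rank: 3, owner: Ben]: In (pile = 1).
[pile: 1, rank: 5, owner: Ada]: In (pile = 1).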